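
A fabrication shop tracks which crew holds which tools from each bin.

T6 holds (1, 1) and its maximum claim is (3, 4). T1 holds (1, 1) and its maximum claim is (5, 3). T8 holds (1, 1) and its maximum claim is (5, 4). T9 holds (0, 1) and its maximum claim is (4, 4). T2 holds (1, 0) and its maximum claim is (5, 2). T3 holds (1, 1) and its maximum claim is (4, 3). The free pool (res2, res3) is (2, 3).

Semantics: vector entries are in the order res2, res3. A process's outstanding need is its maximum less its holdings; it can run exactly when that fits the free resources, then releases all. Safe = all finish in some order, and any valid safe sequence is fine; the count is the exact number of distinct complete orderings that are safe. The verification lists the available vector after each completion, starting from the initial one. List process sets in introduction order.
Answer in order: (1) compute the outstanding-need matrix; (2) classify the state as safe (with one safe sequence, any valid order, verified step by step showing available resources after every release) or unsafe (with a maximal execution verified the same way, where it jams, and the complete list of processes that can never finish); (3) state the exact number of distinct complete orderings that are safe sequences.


(1) Remaining need (order res2, res3):
  T6: (2, 3)
  T1: (4, 2)
  T8: (4, 3)
  T9: (4, 3)
  T2: (4, 2)
  T3: (3, 2)
(2) SAFE, for example via the order T6, T3, T1, T2, T9, T8.
Key observation: T6 marks the first exact bind of the order: its need (2, 3) fits the free (2, 3) with zero slack on a requested resource.
Verifying each step:
  pool = (2, 3)
  run T6 (needs (2, 3), free (2, 3)); after release of (1, 1) the pool is (3, 4)
  run T3 (needs (3, 2), free (3, 4)); after release of (1, 1) the pool is (4, 5)
  run T1 (needs (4, 2), free (4, 5)); after release of (1, 1) the pool is (5, 6)
  run T2 (needs (4, 2), free (5, 6)); after release of (1, 0) the pool is (6, 6)
  run T9 (needs (4, 3), free (6, 6)); after release of (0, 1) the pool is (6, 7)
  run T8 (needs (4, 3), free (6, 7)); after release of (1, 1) the pool is (7, 8)
(3) Exactly 24 of the possible complete orderings are safe sequences.


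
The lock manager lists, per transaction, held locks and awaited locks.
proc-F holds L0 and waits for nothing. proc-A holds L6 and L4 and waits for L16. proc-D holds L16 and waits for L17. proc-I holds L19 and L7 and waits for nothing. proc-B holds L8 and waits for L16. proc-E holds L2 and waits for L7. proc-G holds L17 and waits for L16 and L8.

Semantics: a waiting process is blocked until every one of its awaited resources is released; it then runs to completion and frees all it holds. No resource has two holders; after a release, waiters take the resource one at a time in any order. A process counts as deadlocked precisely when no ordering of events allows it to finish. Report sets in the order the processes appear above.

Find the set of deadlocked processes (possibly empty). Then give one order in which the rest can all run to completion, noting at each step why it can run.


Deadlocked set: proc-A, proc-D, proc-B and proc-G.
Key observation: nobody on the ring proc-D -> proc-G -> proc-D can start until another member finishes, which never happens; proc-B is caught in further circular waits and proc-A waits into the deadlock from upstream.
A valid finishing order for the others: proc-I, proc-E, proc-F.
Check, step by step:
  run proc-I (it waits on nothing); releases L19 and L7
  run proc-E (all its waits — L7 — are resolved); releases L2
  run proc-F (it waits on nothing); releases L0


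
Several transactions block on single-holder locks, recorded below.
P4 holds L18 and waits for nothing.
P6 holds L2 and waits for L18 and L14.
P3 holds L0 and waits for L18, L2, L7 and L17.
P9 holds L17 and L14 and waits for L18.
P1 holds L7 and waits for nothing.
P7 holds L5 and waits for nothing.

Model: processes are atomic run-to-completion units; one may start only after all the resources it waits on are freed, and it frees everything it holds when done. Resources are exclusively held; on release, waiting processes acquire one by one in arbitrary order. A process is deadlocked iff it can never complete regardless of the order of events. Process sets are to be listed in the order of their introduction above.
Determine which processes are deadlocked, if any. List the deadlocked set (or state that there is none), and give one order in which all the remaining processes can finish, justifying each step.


Nothing here is deadlocked.
Key observation: no waiting chain loops back on itself — every chain ends at a process that waits on nothing, so everyone eventually runs.
One completion order for the rest: P1, P4, P7, P9, P6, P3.
Step-by-step check:
  P1: no waits; runs immediately, freeing L7
  P4: no waits; runs immediately, freeing L18
  P7: no waits; runs immediately, freeing L5
  P9: everything it awaited (L18) is free; runs, freeing L17 and L14
  P6: everything it awaited (L18 and L14) is free; runs, freeing L2
  P3: everything it awaited (L18, L2, L7 and L17) is free; runs, freeing L0


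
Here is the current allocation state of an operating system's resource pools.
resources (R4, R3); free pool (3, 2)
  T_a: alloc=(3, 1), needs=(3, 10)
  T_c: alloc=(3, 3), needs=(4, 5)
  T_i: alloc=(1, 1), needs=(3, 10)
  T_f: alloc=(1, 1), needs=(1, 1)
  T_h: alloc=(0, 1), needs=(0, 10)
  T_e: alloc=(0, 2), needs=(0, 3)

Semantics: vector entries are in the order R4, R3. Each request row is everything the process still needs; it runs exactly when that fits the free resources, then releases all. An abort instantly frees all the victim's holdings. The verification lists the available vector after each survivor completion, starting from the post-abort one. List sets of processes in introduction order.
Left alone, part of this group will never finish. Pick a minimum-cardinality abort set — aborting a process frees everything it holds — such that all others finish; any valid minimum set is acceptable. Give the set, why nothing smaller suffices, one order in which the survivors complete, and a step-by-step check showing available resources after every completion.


Minimum abort set: T_a and T_h.
Key observation: T_i could never have finished before the abort; with (3, 2) returned by T_a and T_h, it fits at step 4.
Why nothing smaller works — every single abort fails: T_a alone leaves T_i blocked (short on R3); T_c alone leaves T_a blocked (short on R3); T_i alone leaves T_a blocked (short on R3); T_f alone leaves T_a blocked (short on R3); T_h alone leaves T_a blocked (short on R3); T_e alone leaves T_a blocked (short on R3).
Survivors finish in the order: T_f, T_e, T_c, T_i. Check, step by step (pool after the aborts first):
  pool = (6, 4)
  T_f needs (1, 1) <= (6, 4) -> finishes; pool += (1, 1) = (7, 5)
  T_e needs (0, 3) <= (7, 5) -> finishes; pool += (0, 2) = (7, 7)
  T_c needs (4, 5) <= (7, 7) -> finishes; pool += (3, 3) = (10, 10)
  T_i needs (3, 10) <= (10, 10) -> finishes; pool += (1, 1) = (11, 11)


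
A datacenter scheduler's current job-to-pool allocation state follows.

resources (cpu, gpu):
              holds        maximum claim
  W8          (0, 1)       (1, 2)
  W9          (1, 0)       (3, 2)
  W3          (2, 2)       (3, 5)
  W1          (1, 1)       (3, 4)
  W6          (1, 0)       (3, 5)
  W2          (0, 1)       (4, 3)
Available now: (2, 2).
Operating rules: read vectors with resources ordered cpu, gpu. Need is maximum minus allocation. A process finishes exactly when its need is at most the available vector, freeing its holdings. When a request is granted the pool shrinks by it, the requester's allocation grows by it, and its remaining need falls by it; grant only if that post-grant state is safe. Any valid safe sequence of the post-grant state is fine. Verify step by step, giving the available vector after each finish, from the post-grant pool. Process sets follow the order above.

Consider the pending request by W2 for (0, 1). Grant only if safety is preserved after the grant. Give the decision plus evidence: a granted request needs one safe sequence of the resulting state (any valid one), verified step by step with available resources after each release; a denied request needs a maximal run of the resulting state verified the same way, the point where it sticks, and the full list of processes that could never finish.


DENY. Granting would leave the state unsafe.
Key observation: after W8, W9 the pool peaks at (3, 2), and each blocked process is short somewhere: W3 on gpu; W1 on gpu; W6 on gpu; W2 on cpu.
After a pretend grant, a maximal execution: W8, W9 — then nothing else fits. Verifying each step:
  pool = (2, 1)
  W8: need (1, 1) fits (2, 1); releases (0, 1), pool now (2, 2)
  W9: need (2, 2) fits (2, 2); releases (1, 0), pool now (3, 2)
  blocked: W3 wants (1, 3), pool (3, 2) — not enough gpu
  blocked: W1 wants (2, 3), pool (3, 2) — not enough gpu
  blocked: W6 wants (2, 5), pool (3, 2) — not enough gpu
  blocked: W2 wants (4, 1), pool (3, 2) — not enough cpu
Post-grant, the permanently blocked set is W3, W1, W6 and W2.


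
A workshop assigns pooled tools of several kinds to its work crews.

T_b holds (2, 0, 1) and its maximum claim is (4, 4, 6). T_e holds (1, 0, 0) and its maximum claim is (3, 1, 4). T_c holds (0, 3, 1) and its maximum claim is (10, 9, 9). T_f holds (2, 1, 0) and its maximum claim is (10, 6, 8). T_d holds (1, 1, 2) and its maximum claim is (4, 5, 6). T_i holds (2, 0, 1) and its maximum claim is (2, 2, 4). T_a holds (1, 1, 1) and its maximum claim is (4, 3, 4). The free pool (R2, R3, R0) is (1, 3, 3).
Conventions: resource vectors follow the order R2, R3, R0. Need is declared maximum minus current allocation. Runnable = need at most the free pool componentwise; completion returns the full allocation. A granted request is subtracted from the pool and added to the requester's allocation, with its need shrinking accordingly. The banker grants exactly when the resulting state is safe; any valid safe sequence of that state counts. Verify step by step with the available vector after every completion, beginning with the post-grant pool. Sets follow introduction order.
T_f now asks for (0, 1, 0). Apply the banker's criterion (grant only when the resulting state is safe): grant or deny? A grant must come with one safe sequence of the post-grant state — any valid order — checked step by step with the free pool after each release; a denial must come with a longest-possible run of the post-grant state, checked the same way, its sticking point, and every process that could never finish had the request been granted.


DENY. Granting would leave the state unsafe.
Key observation: R3 is the bottleneck — with T_i, T_a, T_e done the pool holds (5, 3, 5), short of every remaining need.
Pretend the grant happened; the run T_i, T_a, T_e goes as far as possible. Step-by-step check:
  pool = (1, 2, 3)
  T_i: need (0, 2, 3) fits (1, 2, 3); releases (2, 0, 1), pool now (3, 2, 4)
  T_a: need (3, 2, 3) fits (3, 2, 4); releases (1, 1, 1), pool now (4, 3, 5)
  T_e: need (2, 1, 4) fits (4, 3, 5); releases (1, 0, 0), pool now (5, 3, 5)
  blocked: T_b wants (2, 4, 5), pool (5, 3, 5) — not enough R3
  blocked: T_c wants (10, 6, 8), pool (5, 3, 5) — not enough R2, R3 and R0
  blocked: T_f wants (8, 4, 8), pool (5, 3, 5) — not enough R2, R3 and R0
  blocked: T_d wants (3, 4, 4), pool (5, 3, 5) — not enough R3
Processes that could never finish after the grant: T_b, T_c, T_f and T_d.


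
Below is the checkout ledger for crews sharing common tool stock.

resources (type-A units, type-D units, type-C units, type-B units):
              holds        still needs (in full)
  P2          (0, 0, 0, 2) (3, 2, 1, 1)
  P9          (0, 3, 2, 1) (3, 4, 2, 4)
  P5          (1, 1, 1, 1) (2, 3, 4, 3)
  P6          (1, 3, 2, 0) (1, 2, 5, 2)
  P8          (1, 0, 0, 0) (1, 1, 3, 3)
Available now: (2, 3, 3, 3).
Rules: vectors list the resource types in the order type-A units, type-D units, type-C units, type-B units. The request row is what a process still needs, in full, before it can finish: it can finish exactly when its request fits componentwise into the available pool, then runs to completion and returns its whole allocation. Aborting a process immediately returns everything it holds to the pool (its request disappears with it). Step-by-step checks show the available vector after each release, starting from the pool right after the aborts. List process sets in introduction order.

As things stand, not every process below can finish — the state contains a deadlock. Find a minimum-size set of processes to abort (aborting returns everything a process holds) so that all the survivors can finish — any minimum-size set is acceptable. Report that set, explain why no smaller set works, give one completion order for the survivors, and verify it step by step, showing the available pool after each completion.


Abort P9.
Key observation: P5 had no path to completion before; after the abort of P9 ((0, 3, 2, 1) returned), step 1 is where it fits.
No smaller set exists: with zero aborts the deadlock remains.
The survivors complete as P5, P2, P6, P8. Check, step by step (starting from the post-abort pool):
  pool = (2, 6, 5, 4)
  P5: need (2, 3, 4, 3) fits (2, 6, 5, 4); releases (1, 1, 1, 1), pool now (3, 7, 6, 5)
  P2: need (3, 2, 1, 1) fits (3, 7, 6, 5); releases (0, 0, 0, 2), pool now (3, 7, 6, 7)
  P6: need (1, 2, 5, 2) fits (3, 7, 6, 7); releases (1, 3, 2, 0), pool now (4, 10, 8, 7)
  P8: need (1, 1, 3, 3) fits (4, 10, 8, 7); releases (1, 0, 0, 0), pool now (5, 10, 8, 7)


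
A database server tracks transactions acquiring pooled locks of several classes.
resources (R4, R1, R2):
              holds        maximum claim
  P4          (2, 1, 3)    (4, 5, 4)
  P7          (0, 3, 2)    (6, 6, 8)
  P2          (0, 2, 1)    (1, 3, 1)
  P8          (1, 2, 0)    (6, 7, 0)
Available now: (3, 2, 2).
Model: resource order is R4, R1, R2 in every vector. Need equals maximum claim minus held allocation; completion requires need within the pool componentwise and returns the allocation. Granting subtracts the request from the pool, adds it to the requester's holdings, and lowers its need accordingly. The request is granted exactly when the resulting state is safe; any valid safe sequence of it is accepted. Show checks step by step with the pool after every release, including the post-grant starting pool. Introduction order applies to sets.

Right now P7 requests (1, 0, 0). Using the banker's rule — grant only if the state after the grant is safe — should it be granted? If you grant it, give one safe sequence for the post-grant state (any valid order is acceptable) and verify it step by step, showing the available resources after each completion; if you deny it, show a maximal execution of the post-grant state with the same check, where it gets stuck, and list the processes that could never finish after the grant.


DENY — the pretend-granted state is unsafe.
Key observation: the wall is R4: completing P2, P4 brings the pool only to (4, 5, 6), and all the rest need more.
On the post-grant state, P2, P4 is a maximal run — nothing extends it. Verifying each step:
  pool = (2, 2, 2)
  P2 needs (1, 1, 0) <= (2, 2, 2) -> finishes; pool += (0, 2, 1) = (2, 4, 3)
  P4 needs (2, 4, 1) <= (2, 4, 3) -> finishes; pool += (2, 1, 3) = (4, 5, 6)
  blocked: P7 wants (5, 3, 6), pool (4, 5, 6) — not enough R4
  blocked: P8 wants (5, 5, 0), pool (4, 5, 6) — not enough R4
Post-grant, the permanently blocked set is P7 and P8.


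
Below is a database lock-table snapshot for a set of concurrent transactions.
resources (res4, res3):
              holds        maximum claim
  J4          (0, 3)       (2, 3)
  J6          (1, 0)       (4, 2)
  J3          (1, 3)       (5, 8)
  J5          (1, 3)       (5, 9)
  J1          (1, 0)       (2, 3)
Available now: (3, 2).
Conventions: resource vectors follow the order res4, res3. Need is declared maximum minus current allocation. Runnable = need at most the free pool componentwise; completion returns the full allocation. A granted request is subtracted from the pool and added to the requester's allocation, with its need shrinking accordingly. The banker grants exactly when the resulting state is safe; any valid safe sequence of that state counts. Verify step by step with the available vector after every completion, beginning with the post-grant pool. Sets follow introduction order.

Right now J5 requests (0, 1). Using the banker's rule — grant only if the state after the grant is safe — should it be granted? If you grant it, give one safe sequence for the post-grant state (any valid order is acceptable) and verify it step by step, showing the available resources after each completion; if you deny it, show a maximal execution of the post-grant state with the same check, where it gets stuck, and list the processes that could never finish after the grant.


DENY: after the grant no complete ordering would exist.
Key observation: no order helps: past J4, J6, J1, the free pool tops out at (5, 4), below what each blocked process needs in res3.
Pretend the grant happened; the run J4, J6, J1 goes as far as possible. Step-by-step check:
  pool = (3, 1)
  run J4 (needs (2, 0), free (3, 1)); after release of (0, 3) the pool is (3, 4)
  run J6 (needs (3, 2), free (3, 4)); after release of (1, 0) the pool is (4, 4)
  run J1 (needs (1, 3), free (4, 4)); after release of (1, 0) the pool is (5, 4)
  J3 still needs (4, 5) but only (5, 4) is free — short on res3
  J5 still needs (4, 5) but only (5, 4) is free — short on res3
Post-grant, the permanently blocked set is J3 and J5.


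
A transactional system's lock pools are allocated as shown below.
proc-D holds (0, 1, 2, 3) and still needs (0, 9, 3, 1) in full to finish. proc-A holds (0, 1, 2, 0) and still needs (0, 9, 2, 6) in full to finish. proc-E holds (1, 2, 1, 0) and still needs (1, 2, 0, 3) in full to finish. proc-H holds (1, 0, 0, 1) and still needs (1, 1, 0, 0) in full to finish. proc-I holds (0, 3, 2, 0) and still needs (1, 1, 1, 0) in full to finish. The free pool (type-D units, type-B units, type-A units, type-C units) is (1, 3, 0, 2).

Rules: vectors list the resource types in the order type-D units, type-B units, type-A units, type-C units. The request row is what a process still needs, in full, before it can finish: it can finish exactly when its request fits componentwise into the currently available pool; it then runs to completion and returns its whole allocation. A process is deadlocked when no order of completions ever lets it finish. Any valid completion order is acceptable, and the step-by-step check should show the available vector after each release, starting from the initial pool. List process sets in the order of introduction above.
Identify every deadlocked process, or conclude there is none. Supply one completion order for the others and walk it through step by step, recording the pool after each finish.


Deadlocked set: proc-D and proc-A.
Key observation: after proc-H, proc-E, proc-I complete, (3, 8, 3, 3) is the best the pool ever gets, yet each leftover process wants more type-B units.
The rest can finish in the order proc-H, proc-E, proc-I. Walking it through:
  pool = (1, 3, 0, 2)
  proc-H needs (1, 1, 0, 0) <= (1, 3, 0, 2) -> finishes; pool += (1, 0, 0, 1) = (2, 3, 0, 3)
  proc-E needs (1, 2, 0, 3) <= (2, 3, 0, 3) -> finishes; pool += (1, 2, 1, 0) = (3, 5, 1, 3)
  proc-I needs (1, 1, 1, 0) <= (3, 5, 1, 3) -> finishes; pool += (0, 3, 2, 0) = (3, 8, 3, 3)
None of the blocked processes ever fits:
  blocked: proc-D wants (0, 9, 3, 1), pool (3, 8, 3, 3) — not enough type-B units
  blocked: proc-A wants (0, 9, 2, 6), pool (3, 8, 3, 3) — not enough type-B units and type-C units


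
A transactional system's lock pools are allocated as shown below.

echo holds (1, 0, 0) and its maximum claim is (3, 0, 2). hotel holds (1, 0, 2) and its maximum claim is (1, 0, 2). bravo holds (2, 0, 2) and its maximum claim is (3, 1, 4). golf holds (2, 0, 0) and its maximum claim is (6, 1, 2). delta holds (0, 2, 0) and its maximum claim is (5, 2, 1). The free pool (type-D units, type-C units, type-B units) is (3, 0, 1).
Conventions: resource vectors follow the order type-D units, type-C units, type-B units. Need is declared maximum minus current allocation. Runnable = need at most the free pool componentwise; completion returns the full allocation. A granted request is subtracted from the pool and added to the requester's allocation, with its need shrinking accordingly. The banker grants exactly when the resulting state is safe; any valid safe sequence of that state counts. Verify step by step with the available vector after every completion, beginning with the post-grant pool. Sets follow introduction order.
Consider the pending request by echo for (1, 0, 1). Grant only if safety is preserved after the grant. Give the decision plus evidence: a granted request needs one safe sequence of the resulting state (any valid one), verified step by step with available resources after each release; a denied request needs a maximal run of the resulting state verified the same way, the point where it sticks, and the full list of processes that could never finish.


GRANT: granting preserves safety; a valid post-grant sequence is hotel, echo, delta, golf, bravo.
Key observation: the grant leaves (2, 0, 0) free — enough for hotel, whose release restarts the cascade.
Check on the post-grant state, step by step:
  pool = (2, 0, 0)
  hotel: need (0, 0, 0) fits (2, 0, 0); releases (1, 0, 2), pool now (3, 0, 2)
  echo: need (1, 0, 1) fits (3, 0, 2); releases (2, 0, 1), pool now (5, 0, 3)
  delta: need (5, 0, 1) fits (5, 0, 3); releases (0, 2, 0), pool now (5, 2, 3)
  golf: need (4, 1, 2) fits (5, 2, 3); releases (2, 0, 0), pool now (7, 2, 3)
  bravo: need (1, 1, 2) fits (7, 2, 3); releases (2, 0, 2), pool now (9, 2, 5)


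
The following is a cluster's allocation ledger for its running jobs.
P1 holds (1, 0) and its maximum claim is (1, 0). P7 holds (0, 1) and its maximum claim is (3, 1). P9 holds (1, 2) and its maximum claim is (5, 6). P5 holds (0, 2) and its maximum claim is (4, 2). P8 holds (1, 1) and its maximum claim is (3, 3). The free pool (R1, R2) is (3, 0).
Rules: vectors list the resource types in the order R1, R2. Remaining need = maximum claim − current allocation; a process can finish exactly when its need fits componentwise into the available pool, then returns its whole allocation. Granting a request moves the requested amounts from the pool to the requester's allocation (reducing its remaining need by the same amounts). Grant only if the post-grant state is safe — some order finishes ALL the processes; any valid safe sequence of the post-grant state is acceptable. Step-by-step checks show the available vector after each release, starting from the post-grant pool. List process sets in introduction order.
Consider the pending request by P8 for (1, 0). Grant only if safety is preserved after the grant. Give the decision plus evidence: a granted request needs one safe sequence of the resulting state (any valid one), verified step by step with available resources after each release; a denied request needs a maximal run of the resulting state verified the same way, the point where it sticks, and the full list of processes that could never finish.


DENY: after the grant no complete ordering would exist.
Key observation: after P1, P7 the pool peaks at (3, 1), and each blocked process is short somewhere: P9 on R1, R2; P5 on R1; P8 on R2.
On the post-grant state, P1, P7 is a maximal run — nothing extends it. Walking it through:
  pool = (2, 0)
  run P1 (needs (0, 0), free (2, 0)); after release of (1, 0) the pool is (3, 0)
  run P7 (needs (3, 0), free (3, 0)); after release of (0, 1) the pool is (3, 1)
  P9 still needs (4, 4) but only (3, 1) is free — short on R1 and R2
  P5 still needs (4, 0) but only (3, 1) is free — short on R1
  P8 still needs (1, 2) but only (3, 1) is free — short on R2
Had the request been granted, P9, P5 and P8 could never finish.


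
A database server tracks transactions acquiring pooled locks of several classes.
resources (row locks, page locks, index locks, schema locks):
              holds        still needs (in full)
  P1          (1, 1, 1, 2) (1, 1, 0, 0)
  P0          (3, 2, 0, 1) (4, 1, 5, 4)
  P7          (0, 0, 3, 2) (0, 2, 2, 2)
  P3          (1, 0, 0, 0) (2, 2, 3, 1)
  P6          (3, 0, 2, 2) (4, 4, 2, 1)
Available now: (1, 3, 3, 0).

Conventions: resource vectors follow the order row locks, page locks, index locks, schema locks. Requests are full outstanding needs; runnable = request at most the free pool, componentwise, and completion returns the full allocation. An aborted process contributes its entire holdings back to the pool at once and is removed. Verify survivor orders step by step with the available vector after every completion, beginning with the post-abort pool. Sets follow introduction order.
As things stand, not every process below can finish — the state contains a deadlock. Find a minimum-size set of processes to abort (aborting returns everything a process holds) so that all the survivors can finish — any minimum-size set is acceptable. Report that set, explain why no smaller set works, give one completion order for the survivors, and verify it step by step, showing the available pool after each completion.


Abort P6.
Key observation: aborting P6 returns (3, 0, 2, 2), and P0 — hopeless before — runs at step 4 with the returned capacity in the pool.
Minimality: the empty abort set fails — the state is deadlocked as it stands.
Survivors finish in the order: P3, P1, P7, P0. Walking it through (pool after the aborts first):
  pool = (4, 3, 5, 2)
  P3 needs (2, 2, 3, 1) <= (4, 3, 5, 2) -> finishes; pool += (1, 0, 0, 0) = (5, 3, 5, 2)
  P1 needs (1, 1, 0, 0) <= (5, 3, 5, 2) -> finishes; pool += (1, 1, 1, 2) = (6, 4, 6, 4)
  P7 needs (0, 2, 2, 2) <= (6, 4, 6, 4) -> finishes; pool += (0, 0, 3, 2) = (6, 4, 9, 6)
  P0 needs (4, 1, 5, 4) <= (6, 4, 9, 6) -> finishes; pool += (3, 2, 0, 1) = (9, 6, 9, 7)


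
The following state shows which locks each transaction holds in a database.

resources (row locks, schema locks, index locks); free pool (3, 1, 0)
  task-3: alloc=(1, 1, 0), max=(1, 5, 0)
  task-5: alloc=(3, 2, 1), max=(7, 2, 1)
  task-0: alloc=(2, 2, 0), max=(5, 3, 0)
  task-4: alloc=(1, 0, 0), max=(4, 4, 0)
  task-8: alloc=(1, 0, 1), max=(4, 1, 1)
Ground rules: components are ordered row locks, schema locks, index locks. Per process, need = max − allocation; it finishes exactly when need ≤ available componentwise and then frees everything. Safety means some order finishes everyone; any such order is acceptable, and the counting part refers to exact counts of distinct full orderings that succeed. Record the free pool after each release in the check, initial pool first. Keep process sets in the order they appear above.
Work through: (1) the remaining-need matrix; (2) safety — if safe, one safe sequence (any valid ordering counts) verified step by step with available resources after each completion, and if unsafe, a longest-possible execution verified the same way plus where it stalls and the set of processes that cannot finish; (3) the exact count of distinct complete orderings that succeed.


(1) Need matrix, components ordered row locks, schema locks, index locks:
  task-3: (0, 4, 0)
  task-5: (4, 0, 0)
  task-0: (3, 1, 0)
  task-4: (3, 4, 0)
  task-8: (3, 1, 0)
(2) SAFE — a valid safe sequence is task-0, task-5, task-4, task-8, task-3.
Key observation: the order's first zero-slack moment is task-0 ((3, 1, 0) needed, (3, 1, 0) free — a requested resource with nothing to spare).
Check, step by step:
  pool = (3, 1, 0)
  run task-0 (needs (3, 1, 0), free (3, 1, 0)); after release of (2, 2, 0) the pool is (5, 3, 0)
  run task-5 (needs (4, 0, 0), free (5, 3, 0)); after release of (3, 2, 1) the pool is (8, 5, 1)
  run task-4 (needs (3, 4, 0), free (8, 5, 1)); after release of (1, 0, 0) the pool is (9, 5, 1)
  run task-8 (needs (3, 1, 0), free (9, 5, 1)); after release of (1, 0, 1) the pool is (10, 5, 2)
  run task-3 (needs (0, 4, 0), free (10, 5, 2)); after release of (1, 1, 0) the pool is (11, 6, 2)
(3) Precisely 12 of the possible complete orderings are safe sequences.


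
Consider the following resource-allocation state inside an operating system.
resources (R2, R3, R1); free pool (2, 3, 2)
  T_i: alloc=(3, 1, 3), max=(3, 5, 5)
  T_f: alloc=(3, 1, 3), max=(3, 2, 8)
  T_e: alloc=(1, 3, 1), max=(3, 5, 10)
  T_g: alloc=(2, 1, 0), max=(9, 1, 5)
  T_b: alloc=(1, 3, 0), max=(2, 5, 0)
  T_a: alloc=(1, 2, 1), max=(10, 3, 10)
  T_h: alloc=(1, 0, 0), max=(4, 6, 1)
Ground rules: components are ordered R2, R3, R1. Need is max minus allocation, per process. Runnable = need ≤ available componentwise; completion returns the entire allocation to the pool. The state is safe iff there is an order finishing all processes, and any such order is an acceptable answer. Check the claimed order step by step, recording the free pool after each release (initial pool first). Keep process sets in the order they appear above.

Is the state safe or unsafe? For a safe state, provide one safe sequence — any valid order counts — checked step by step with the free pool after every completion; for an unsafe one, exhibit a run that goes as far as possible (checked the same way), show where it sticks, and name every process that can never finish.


UNSAFE.
Key observation: R1 is the bottleneck — with T_b, T_h, T_i, T_g, T_f done the pool holds (12, 9, 8), short of every remaining need.
A maximal execution: T_b, T_h, T_i, T_g, T_f — then nothing else fits. Check, step by step:
  pool = (2, 3, 2)
  T_b needs (1, 2, 0) <= (2, 3, 2) -> finishes; pool += (1, 3, 0) = (3, 6, 2)
  T_h needs (3, 6, 1) <= (3, 6, 2) -> finishes; pool += (1, 0, 0) = (4, 6, 2)
  T_i needs (0, 4, 2) <= (4, 6, 2) -> finishes; pool += (3, 1, 3) = (7, 7, 5)
  T_g needs (7, 0, 5) <= (7, 7, 5) -> finishes; pool += (2, 1, 0) = (9, 8, 5)
  T_f needs (0, 1, 5) <= (9, 8, 5) -> finishes; pool += (3, 1, 3) = (12, 9, 8)
  T_e cannot run: need (2, 2, 9) vs free (12, 9, 8) (insufficient R1)
  T_a cannot run: need (9, 1, 9) vs free (12, 9, 8) (insufficient R1)
Permanently blocked: T_e and T_a.


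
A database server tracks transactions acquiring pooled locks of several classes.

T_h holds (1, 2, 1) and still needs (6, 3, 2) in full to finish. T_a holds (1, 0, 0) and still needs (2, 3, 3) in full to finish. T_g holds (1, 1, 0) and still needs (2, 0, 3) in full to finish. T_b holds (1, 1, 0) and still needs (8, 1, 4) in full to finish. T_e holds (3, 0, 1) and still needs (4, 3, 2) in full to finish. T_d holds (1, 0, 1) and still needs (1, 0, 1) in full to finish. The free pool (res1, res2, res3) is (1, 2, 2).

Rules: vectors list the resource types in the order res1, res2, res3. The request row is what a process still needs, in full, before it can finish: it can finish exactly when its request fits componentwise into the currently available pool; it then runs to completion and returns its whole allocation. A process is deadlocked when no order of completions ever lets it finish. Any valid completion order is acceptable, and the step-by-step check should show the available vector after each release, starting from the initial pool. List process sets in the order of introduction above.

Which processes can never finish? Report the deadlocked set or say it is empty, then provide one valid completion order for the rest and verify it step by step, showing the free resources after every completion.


No process is deadlocked.
Key observation: T_d can run right away; the returned allocation unlocks the remaining processes in turn.
One completion order for the rest: T_d, T_g, T_a, T_e, T_h, T_b. Step-by-step check:
  pool = (1, 2, 2)
  T_d needs (1, 0, 1) <= (1, 2, 2) -> finishes; pool += (1, 0, 1) = (2, 2, 3)
  T_g needs (2, 0, 3) <= (2, 2, 3) -> finishes; pool += (1, 1, 0) = (3, 3, 3)
  T_a needs (2, 3, 3) <= (3, 3, 3) -> finishes; pool += (1, 0, 0) = (4, 3, 3)
  T_e needs (4, 3, 2) <= (4, 3, 3) -> finishes; pool += (3, 0, 1) = (7, 3, 4)
  T_h needs (6, 3, 2) <= (7, 3, 4) -> finishes; pool += (1, 2, 1) = (8, 5, 5)
  T_b needs (8, 1, 4) <= (8, 5, 5) -> finishes; pool += (1, 1, 0) = (9, 6, 5)


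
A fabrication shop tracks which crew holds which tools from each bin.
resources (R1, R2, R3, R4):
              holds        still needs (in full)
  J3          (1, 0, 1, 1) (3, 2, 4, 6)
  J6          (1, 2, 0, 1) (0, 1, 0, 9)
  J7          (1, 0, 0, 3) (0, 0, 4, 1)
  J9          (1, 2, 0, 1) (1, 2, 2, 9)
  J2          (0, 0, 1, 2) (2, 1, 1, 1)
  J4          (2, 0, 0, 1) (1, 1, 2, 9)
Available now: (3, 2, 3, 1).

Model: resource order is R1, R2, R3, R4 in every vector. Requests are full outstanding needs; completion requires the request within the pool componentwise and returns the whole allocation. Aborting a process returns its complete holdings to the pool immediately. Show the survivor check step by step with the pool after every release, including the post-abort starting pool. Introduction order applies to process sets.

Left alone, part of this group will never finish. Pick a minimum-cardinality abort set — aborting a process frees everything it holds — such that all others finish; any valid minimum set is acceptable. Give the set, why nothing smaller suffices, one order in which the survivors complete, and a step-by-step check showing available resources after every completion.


The answer: abort J6 and J4.
Key observation: aborting J6 and J4 returns (3, 2, 0, 2), and J9 — hopeless before — runs at step 4 with the returned capacity in the pool.
No one abort is enough; case by case: J3 alone leaves J6 blocked (short on R4); J6 alone leaves J9 blocked (short on R4); J7 alone leaves J6 blocked (short on R4); J9 alone leaves J6 blocked (short on R4); J2 alone leaves J6 blocked (short on R4); J4 alone leaves J6 blocked (short on R4).
One survivor order: J2, J7, J3, J9. Verifying each step (post-abort pool first):
  pool = (6, 4, 3, 3)
  J2: need (2, 1, 1, 1) fits (6, 4, 3, 3); releases (0, 0, 1, 2), pool now (6, 4, 4, 5)
  J7: need (0, 0, 4, 1) fits (6, 4, 4, 5); releases (1, 0, 0, 3), pool now (7, 4, 4, 8)
  J3: need (3, 2, 4, 6) fits (7, 4, 4, 8); releases (1, 0, 1, 1), pool now (8, 4, 5, 9)
  J9: need (1, 2, 2, 9) fits (8, 4, 5, 9); releases (1, 2, 0, 1), pool now (9, 6, 5, 10)


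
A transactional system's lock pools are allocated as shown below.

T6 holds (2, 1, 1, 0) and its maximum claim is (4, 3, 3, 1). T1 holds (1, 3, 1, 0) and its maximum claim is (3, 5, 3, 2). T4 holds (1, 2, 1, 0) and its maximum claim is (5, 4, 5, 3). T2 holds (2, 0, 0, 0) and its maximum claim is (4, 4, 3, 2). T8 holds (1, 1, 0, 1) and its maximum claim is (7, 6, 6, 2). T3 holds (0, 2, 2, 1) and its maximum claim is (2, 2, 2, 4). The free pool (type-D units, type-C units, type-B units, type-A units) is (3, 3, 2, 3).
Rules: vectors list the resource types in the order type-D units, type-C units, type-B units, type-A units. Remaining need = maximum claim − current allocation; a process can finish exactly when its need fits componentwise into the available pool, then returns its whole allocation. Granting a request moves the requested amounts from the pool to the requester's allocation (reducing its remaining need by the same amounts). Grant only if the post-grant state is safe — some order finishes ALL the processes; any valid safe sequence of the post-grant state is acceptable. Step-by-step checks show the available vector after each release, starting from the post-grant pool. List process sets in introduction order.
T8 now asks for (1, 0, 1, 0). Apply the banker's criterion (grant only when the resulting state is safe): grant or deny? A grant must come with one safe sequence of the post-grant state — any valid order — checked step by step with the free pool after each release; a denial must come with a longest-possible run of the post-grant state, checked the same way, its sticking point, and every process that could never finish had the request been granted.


GRANT. The post-grant state is safe; one safe sequence: T3, T2, T6, T1, T4, T8.
Key observation: the grant leaves (2, 3, 1, 3) free — enough for T3, whose release restarts the cascade.
Step-by-step check of the post-grant state:
  pool = (2, 3, 1, 3)
  T3: need (2, 0, 0, 3) fits (2, 3, 1, 3); releases (0, 2, 2, 1), pool now (2, 5, 3, 4)
  T2: need (2, 4, 3, 2) fits (2, 5, 3, 4); releases (2, 0, 0, 0), pool now (4, 5, 3, 4)
  T6: need (2, 2, 2, 1) fits (4, 5, 3, 4); releases (2, 1, 1, 0), pool now (6, 6, 4, 4)
  T1: need (2, 2, 2, 2) fits (6, 6, 4, 4); releases (1, 3, 1, 0), pool now (7, 9, 5, 4)
  T4: need (4, 2, 4, 3) fits (7, 9, 5, 4); releases (1, 2, 1, 0), pool now (8, 11, 6, 4)
  T8: need (5, 5, 5, 1) fits (8, 11, 6, 4); releases (2, 1, 1, 1), pool now (10, 12, 7, 5)


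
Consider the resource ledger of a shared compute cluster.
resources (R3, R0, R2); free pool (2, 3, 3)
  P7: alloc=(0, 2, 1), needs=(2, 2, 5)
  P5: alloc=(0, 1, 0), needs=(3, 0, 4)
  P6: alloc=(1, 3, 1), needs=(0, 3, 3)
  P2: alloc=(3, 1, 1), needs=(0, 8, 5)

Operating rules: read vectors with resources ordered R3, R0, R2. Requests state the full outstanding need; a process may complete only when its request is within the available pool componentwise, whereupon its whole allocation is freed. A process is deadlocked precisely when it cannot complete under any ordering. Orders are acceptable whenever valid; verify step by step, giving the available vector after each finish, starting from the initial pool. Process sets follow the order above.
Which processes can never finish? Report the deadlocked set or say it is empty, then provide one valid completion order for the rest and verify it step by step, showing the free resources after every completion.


Deadlocked set: P7 and P2.
Key observation: once P6, P5 finish, the pool peaks at (3, 7, 4) — and every remaining process still needs more R2 than that.
One completion order for the rest: P6, P5. Check, step by step:
  pool = (2, 3, 3)
  P6: need (0, 3, 3) fits (2, 3, 3); releases (1, 3, 1), pool now (3, 6, 4)
  P5: need (3, 0, 4) fits (3, 6, 4); releases (0, 1, 0), pool now (3, 7, 4)
The stuck group stays short no matter what:
  P7 cannot run: need (2, 2, 5) vs free (3, 7, 4) (insufficient R2)
  P2 cannot run: need (0, 8, 5) vs free (3, 7, 4) (insufficient R0 and R2)


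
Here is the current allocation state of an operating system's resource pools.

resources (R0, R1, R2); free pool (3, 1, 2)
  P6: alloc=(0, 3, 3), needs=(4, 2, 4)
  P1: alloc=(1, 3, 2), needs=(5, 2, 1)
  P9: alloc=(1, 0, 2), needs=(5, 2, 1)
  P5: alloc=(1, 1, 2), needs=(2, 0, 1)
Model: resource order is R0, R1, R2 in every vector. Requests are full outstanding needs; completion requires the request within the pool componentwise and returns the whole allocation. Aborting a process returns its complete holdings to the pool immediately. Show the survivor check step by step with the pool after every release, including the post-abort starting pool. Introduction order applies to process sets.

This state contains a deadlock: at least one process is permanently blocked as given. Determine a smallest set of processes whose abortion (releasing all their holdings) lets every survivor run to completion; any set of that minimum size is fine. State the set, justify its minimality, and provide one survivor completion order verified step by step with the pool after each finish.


Abort P1.
Key observation: no ordering could ever have run P9 before the abort of P1; with (1, 3, 2) back in the pool it fits at step 3.
Why nothing smaller works: aborting no one leaves the state deadlocked as given.
One survivor order: P6, P5, P9. Verifying each step (post-abort pool first):
  pool = (4, 4, 4)
  P6: need (4, 2, 4) fits (4, 4, 4); releases (0, 3, 3), pool now (4, 7, 7)
  P5: need (2, 0, 1) fits (4, 7, 7); releases (1, 1, 2), pool now (5, 8, 9)
  P9: need (5, 2, 1) fits (5, 8, 9); releases (1, 0, 2), pool now (6, 8, 11)


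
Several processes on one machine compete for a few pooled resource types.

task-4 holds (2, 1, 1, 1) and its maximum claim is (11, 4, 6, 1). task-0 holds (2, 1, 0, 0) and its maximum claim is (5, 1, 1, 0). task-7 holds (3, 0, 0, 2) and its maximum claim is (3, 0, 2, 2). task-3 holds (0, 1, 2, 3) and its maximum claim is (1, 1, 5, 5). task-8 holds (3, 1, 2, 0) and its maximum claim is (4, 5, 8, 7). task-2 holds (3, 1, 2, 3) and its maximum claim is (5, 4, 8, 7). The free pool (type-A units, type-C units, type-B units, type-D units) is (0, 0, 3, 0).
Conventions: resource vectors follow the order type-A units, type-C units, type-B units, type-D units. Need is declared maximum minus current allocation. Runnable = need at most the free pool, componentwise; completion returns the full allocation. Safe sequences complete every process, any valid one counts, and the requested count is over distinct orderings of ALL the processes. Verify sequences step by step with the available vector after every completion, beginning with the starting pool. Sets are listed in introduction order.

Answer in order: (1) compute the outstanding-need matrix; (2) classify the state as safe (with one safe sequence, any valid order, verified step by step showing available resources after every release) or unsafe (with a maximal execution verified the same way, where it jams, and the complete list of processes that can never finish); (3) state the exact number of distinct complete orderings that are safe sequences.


(1) Outstanding need per process (order type-A units, type-C units, type-B units, type-D units):
  task-4: (9, 3, 5, 0)
  task-0: (3, 0, 1, 0)
  task-7: (0, 0, 2, 0)
  task-3: (1, 0, 3, 2)
  task-8: (1, 4, 6, 7)
  task-2: (2, 3, 6, 4)
(2) UNSAFE — no complete ordering exists.
Key observation: once task-7, task-0, task-3 finish, the pool peaks at (5, 2, 5, 5) — and every remaining process still needs more type-C units than that.
Going as far as possible: task-7, task-0, task-3; after that, nothing fits. Check, step by step:
  pool = (0, 0, 3, 0)
  run task-7 (needs (0, 0, 2, 0), free (0, 0, 3, 0)); after release of (3, 0, 0, 2) the pool is (3, 0, 3, 2)
  run task-0 (needs (3, 0, 1, 0), free (3, 0, 3, 2)); after release of (2, 1, 0, 0) the pool is (5, 1, 3, 2)
  run task-3 (needs (1, 0, 3, 2), free (5, 1, 3, 2)); after release of (0, 1, 2, 3) the pool is (5, 2, 5, 5)
  task-4 cannot run: need (9, 3, 5, 0) vs free (5, 2, 5, 5) (insufficient type-A units and type-C units)
  task-8 cannot run: need (1, 4, 6, 7) vs free (5, 2, 5, 5) (insufficient type-C units, type-B units and type-D units)
  task-2 cannot run: need (2, 3, 6, 4) vs free (5, 2, 5, 5) (insufficient type-C units and type-B units)
Permanently blocked: task-4, task-8 and task-2.
(3) The exact count: 0 of the possible complete orderings are safe sequences.
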